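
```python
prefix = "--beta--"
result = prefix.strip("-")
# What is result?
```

Trace:
`prefix = "--beta--"` → prefix = '--beta--'
`result = prefix.strip("-")` → result = 'beta'
So result = 'beta'

Answer: 'beta'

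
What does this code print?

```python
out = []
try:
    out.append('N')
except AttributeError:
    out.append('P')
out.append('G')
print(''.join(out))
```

Execution trace: 'N' (try body, no exception) → 'G' (after the try/except). Output: NG

Answer: NG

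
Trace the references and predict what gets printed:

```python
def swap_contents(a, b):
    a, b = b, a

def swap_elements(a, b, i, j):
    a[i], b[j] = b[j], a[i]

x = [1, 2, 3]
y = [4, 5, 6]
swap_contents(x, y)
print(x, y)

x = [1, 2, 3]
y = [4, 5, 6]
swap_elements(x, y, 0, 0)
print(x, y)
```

Key concept: parameter rebinding vs mutation.
Step by step:
`x = [1, 2, 3]` → x = [1, 2, 3]
`y = [4, 5, 6]` → y = [4, 5, 6]
`swap_contents(x, y)` → no visible change to tracked variables
`print(x, y)` → prints [1, 2, 3] [4, 5, 6]
`x = [1, 2, 3]` → x = [1, 2, 3]
`y = [4, 5, 6]` → y = [4, 5, 6]
`swap_elements(x, y, 0, 0)` → x = [4, 2, 3]; y = [1, 5, 6]
`print(x, y)` → prints [4, 2, 3] [1, 5, 6]

Answer:
[1, 2, 3] [4, 5, 6]
[4, 2, 3] [1, 5, 6]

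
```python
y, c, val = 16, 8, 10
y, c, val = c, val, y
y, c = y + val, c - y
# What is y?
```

Trace:
`y, c, val = 16, 8, 10` → y = 16; c = 8; val = 10
`y, c, val = c, val, y` → y = 8; c = 10; val = 16
`y, c = y + val, c - y` → y = 24; c = 2
So y = 24

Answer: 24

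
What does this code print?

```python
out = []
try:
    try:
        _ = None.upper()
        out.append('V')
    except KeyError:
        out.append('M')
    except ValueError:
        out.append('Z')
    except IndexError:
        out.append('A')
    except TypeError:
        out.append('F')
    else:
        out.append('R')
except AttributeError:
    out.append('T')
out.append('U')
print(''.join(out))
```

Execution trace: 'T' (outer except AttributeError) → 'U' (after the try/except). Output: TU

Answer: TU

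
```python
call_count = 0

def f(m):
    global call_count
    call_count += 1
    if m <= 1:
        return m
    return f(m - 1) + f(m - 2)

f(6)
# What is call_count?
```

Calls(m) = 1 + Calls(m-1) + Calls(m-2); Calls(0)=Calls(1)=1. For m=6 this gives 25.

Answer: 25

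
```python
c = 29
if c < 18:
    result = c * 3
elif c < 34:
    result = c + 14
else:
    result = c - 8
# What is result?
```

Trace:
`c = 29` → c = 29
`if c < 18: ...` → c < 18 is False, c < 34 is True → result = 43
So result = 43

Answer: 43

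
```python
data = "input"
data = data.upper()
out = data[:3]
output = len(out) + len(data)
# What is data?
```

Trace:
`data = "input"` → data = 'input'
`data = data.upper()` → data = 'INPUT'
`out = data[:3]` → out = 'INP'
`output = len(out) + len(data)` → output = 8
So data = 'INPUT'

Answer: 'INPUT'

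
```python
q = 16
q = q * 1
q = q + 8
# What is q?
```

Trace:
`q = 16` → q = 16
`q = q * 1` → q = 16
`q = q + 8` → q = 24
So q = 24

Answer: 24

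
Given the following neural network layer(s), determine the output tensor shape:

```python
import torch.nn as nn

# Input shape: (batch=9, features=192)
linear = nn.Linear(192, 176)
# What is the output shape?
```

Input: (9, 192) -> Output: (9, 176)

Answer: (9, 176)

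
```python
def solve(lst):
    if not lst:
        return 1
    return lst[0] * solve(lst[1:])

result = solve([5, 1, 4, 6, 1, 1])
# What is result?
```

Product over [5, 1, 4, 6, 1, 1] = 5 * 1 * 4 * 6 * 1 * 1 = 120

Answer: 120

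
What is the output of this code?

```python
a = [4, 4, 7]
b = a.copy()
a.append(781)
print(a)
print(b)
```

Key concept: list.copy() creates independent copy.
Step by step:
`a = [4, 4, 7]` → a = [4, 4, 7]
`b = a.copy()` → b = [4, 4, 7]
`a.append(781)` → a = [4, 4, 7, 781]
`print(a)` → prints [4, 4, 7, 781]
`print(b)` → prints [4, 4, 7]

Answer:
[4, 4, 7, 781]
[4, 4, 7]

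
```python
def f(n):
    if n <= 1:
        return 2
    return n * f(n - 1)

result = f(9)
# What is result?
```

f(9) = 9 * 8 * 7 * 6 * 5 * 4 * 3 * 2 * 2 = 725760

Answer: 725760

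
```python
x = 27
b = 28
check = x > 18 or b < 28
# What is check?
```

Trace:
`x = 27` → x = 27
`b = 28` → b = 28
`check = x > 18 or b < 28` → check = True
So check = True

Answer: True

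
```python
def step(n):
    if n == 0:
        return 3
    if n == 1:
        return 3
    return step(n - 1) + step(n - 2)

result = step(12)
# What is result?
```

Build up from base cases: step(0)=3, step(1)=3, step(2)=6, step(3)=9, step(4)=15, step(5)=24, step(6)=39, ..., step(12)=699

Answer: 699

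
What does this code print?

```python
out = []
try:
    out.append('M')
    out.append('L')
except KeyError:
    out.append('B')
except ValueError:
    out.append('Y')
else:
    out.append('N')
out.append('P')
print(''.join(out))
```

Execution trace: 'M' (try body) → 'L' (try body, no exception) → 'N' (else) → 'P' (after the try/except). Output: MLNP

Answer: MLNP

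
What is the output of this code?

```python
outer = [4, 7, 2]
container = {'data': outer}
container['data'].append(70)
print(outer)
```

Key concept: dict holds reference to list.
Step by step:
`outer = [4, 7, 2]` → outer = [4, 7, 2]
`container = {'data': outer}` → container = {'data': [4, 7, 2]}
`container['data'].append(70)` → outer = [4, 7, 2, 70]; container = {'data': [4, 7, 2, 70]}
`print(outer)` → prints [4, 7, 2, 70]

Answer: [4, 7, 2, 70]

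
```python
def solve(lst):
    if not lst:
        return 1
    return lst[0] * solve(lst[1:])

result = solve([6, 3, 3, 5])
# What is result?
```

Product over [6, 3, 3, 5] = 6 * 3 * 3 * 5 = 270

Answer: 270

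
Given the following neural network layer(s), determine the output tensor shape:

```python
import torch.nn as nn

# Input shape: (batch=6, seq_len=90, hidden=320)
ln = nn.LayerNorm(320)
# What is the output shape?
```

Input: (6, 90, 320) -> Output: (6, 90, 320)

Answer: (6, 90, 320)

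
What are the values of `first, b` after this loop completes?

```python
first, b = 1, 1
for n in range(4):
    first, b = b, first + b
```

Fibonacci: after 4 iterations
`first, b` takes the values: (1, 1) → (1, 2) → (2, 3) → (3, 5) → (5, 8)

Answer: 5, 8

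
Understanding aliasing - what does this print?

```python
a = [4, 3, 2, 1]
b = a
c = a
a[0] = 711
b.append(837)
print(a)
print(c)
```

Key concept: multiple aliases.
Step by step:
`a = [4, 3, 2, 1]` → a = [4, 3, 2, 1]
`b = a` → b = [4, 3, 2, 1] (same object as a)
`c = a` → c = [4, 3, 2, 1] (same object as a, b)
`a[0] = 711` → a = [711, 3, 2, 1] (same object as b, c); b = [711, 3, 2, 1] (same object as a, c); c = [711, 3, 2, 1] (same object as a, b)
`b.append(837)` → a = [711, 3, 2, 1, 837] (same object as b, c); b = [711, 3, 2, 1, 837] (same object as a, c); c = [711, 3, 2, 1, 837] (same object as a, b)
`print(a)` → prints [711, 3, 2, 1, 837]
`print(c)` → prints [711, 3, 2, 1, 837]

Answer:
[711, 3, 2, 1, 837]
[711, 3, 2, 1, 837]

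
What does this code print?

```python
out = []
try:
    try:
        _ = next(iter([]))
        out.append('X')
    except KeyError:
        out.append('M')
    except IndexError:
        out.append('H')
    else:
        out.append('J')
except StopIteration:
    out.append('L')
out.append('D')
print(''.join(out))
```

Execution trace: 'L' (outer except StopIteration) → 'D' (after the try/except). Output: LD

Answer: LD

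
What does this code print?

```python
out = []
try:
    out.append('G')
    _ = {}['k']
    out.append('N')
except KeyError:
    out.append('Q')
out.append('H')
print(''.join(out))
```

Execution trace: 'G' (try body) → 'Q' (except KeyError) → 'H' (after the try/except). Output: GQH

Answer: GQH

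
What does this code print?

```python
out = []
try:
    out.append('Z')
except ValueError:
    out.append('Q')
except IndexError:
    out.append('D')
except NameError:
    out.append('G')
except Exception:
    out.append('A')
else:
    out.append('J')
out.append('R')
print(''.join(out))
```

Execution trace: 'Z' (try body, no exception) → 'J' (else) → 'R' (after the try/except). Output: ZJR

Answer: ZJR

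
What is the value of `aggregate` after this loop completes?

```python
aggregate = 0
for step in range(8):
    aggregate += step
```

Sum of 0 to 7 = 28
`aggregate` takes the values: 0 → 1 → 3 → 6 → 10 → 15 → 21 → 28

Answer: 28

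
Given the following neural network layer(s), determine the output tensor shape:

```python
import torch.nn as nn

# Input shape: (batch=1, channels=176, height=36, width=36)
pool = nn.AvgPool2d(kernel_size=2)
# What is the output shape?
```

Input: (1, 176, 36, 36) -> Output: (1, 176, 18, 18)

Answer: (1, 176, 18, 18)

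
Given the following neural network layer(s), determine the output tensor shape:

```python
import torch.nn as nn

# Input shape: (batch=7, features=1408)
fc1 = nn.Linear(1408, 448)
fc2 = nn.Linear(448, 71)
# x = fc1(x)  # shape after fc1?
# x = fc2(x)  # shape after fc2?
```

Input: (7, 1408) -> after fc1: (7, 448) -> Output: (7, 71)

Answer: (7, 71)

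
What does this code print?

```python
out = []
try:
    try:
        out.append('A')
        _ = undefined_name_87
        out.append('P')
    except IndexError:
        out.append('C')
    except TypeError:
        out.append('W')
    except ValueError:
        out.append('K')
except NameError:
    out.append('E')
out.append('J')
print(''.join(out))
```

Execution trace: 'A' (try body) → 'E' (outer except NameError) → 'J' (after the try/except). Output: AEJ

Answer: AEJ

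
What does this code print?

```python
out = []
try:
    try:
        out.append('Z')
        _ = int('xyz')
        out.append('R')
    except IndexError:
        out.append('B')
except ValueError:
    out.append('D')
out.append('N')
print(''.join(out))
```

Execution trace: 'Z' (try body) → 'D' (outer except ValueError) → 'N' (after the try/except). Output: ZDN

Answer: ZDN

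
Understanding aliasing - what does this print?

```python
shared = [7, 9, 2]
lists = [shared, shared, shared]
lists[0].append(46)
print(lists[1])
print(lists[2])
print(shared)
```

Key concept: list of same reference.
Step by step:
`shared = [7, 9, 2]` → shared = [7, 9, 2]
`lists = [shared, shared, shared]` → lists = [[7, 9, 2], [7, 9, 2], [7, 9, 2]]
`lists[0].append(46)` → shared = [7, 9, 2, 46]; lists = [[7, 9, 2, 46], [7, 9, 2, 46], [7, 9, 2, 46]]
`print(lists[1])` → prints [7, 9, 2, 46]
`print(lists[2])` → prints [7, 9, 2, 46]
`print(shared)` → prints [7, 9, 2, 46]

Answer:
[7, 9, 2, 46]
[7, 9, 2, 46]
[7, 9, 2, 46]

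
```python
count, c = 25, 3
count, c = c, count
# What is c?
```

Trace:
`count, c = 25, 3` → count = 25; c = 3
`count, c = c, count` → count = 3; c = 25
So c = 25

Answer: 25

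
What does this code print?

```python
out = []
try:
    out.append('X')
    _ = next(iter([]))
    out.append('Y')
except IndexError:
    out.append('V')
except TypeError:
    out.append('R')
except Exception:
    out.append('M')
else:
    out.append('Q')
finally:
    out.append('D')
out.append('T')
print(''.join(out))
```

Execution trace: 'X' (try body) → 'M' (except Exception) → 'D' (finally) → 'T' (after the try/except). Output: XMDT

Answer: XMDT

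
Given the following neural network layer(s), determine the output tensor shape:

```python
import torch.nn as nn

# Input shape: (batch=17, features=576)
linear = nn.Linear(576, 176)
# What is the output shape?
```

Input: (17, 576) -> Output: (17, 176)

Answer: (17, 176)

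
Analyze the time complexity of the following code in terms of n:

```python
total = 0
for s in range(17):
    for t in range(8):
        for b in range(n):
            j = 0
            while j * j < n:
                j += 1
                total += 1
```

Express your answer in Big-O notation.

Each loop level contributes: 1 × 1 × n × √n. Multiplying the contributions gives O(n√n).

Answer: O(n√n)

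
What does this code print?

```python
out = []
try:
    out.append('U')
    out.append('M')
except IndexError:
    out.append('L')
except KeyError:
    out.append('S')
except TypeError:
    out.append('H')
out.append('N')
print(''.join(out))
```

Execution trace: 'U' (try body) → 'M' (try body, no exception) → 'N' (after the try/except). Output: UMN

Answer: UMN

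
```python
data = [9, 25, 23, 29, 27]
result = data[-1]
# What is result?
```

Trace:
`data = [9, 25, 23, 29, 27]` → data = [9, 25, 23, 29, 27]
`result = data[-1]` → result = 27
So result = 27

Answer: 27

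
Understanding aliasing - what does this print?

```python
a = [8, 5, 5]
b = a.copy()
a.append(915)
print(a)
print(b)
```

Key concept: list.copy() creates independent copy.
Step by step:
`a = [8, 5, 5]` → a = [8, 5, 5]
`b = a.copy()` → b = [8, 5, 5]
`a.append(915)` → a = [8, 5, 5, 915]
`print(a)` → prints [8, 5, 5, 915]
`print(b)` → prints [8, 5, 5]

Answer:
[8, 5, 5, 915]
[8, 5, 5]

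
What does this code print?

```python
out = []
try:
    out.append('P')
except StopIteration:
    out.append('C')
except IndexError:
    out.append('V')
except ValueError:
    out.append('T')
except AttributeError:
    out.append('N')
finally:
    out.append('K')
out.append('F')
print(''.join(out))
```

Execution trace: 'P' (try body, no exception) → 'K' (finally) → 'F' (after the try/except). Output: PKF

Answer: PKF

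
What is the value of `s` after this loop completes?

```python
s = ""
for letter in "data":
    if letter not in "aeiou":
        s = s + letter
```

Remove vowels from 'data'
`s` takes the values: "" → "d" → "dt"

Answer: "dt"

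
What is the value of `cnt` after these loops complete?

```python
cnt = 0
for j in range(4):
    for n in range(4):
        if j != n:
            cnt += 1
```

4² - 4 (exclude diagonal)
`cnt` takes the values: 0 → 1 → 2 → 3 → 4 → 5 → 6 → 7 → 8 → 9 → 10 → 11 → 12

Answer: 12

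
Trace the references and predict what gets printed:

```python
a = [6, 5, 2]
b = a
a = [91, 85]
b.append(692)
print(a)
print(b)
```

Key concept: rebinding vs mutation: a is rebound to a new list, b still points at the original.
Step by step:
`a = [6, 5, 2]` → a = [6, 5, 2]
`b = a` → b = [6, 5, 2] (same object as a)
`a = [91, 85]` → a = [91, 85]
`b.append(692)` → b = [6, 5, 2, 692]
`print(a)` → prints [91, 85]
`print(b)` → prints [6, 5, 2, 692]

Answer:
[91, 85]
[6, 5, 2, 692]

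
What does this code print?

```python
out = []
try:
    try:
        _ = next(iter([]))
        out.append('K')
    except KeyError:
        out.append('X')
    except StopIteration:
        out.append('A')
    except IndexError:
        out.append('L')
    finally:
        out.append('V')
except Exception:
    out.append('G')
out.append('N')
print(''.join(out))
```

Execution trace: 'A' (inner except StopIteration) → 'V' (inner finally) → 'N' (after the try/except). Output: AVN

Answer: AVN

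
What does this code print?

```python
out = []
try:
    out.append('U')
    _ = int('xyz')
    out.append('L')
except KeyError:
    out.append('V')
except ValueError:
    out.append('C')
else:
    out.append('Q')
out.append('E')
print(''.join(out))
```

Execution trace: 'U' (try body) → 'C' (except ValueError) → 'E' (after the try/except). Output: UCE

Answer: UCE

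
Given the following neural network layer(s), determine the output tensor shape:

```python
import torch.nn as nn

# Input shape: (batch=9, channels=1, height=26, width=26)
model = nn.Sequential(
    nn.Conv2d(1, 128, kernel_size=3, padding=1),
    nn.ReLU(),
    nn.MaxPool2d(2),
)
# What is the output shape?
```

Input: (9, 1, 26, 26) -> after Conv2d: (9, 128, 26, 26) -> after ReLU: (9, 128, 26, 26) -> Output: (9, 128, 13, 13)

Answer: (9, 128, 13, 13)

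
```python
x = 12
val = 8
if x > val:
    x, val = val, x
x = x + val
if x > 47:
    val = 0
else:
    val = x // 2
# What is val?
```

Trace:
`x = 12` → x = 12
`val = 8` → val = 8
`if x > val: ...` → x > val is True → x = 8; val = 12
`x = x + val` → x = 20
`if x > 47: ...` → x > 47 is False, take else branch → val = 10
So val = 10

Answer: 10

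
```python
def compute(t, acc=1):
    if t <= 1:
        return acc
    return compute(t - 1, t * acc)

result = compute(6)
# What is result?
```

Accumulator trace (n, acc): (6, 1) -> (5, 6) -> (4, 30) -> (3, 120) -> (2, 360) -> (1, 720) -> return 720

Answer: 720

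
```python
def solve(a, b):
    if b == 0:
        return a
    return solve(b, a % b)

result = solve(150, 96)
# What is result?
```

solve(150, 96) -> solve(96, 54) -> solve(54, 42) -> solve(42, 12) -> solve(12, 6) -> solve(6, 0) -> 6

Answer: 6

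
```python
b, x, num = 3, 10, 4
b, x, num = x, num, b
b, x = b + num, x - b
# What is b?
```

Trace:
`b, x, num = 3, 10, 4` → b = 3; x = 10; num = 4
`b, x, num = x, num, b` → b = 10; x = 4; num = 3
`b, x = b + num, x - b` → b = 13; x = -6
So b = 13

Answer: 13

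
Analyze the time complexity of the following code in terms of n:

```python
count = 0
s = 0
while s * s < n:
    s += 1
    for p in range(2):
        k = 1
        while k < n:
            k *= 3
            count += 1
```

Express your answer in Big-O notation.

Each loop level contributes: √n × 1 × log n. Multiplying the contributions gives O(√n log n).

Answer: O(√n log n)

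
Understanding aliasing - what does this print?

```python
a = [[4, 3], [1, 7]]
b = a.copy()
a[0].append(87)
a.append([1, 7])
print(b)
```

Key concept: shallow copy with nested lists.
Step by step:
`a = [[4, 3], [1, 7]]` → a = [[4, 3], [1, 7]]
`b = a.copy()` → b = [[4, 3], [1, 7]]
`a[0].append(87)` → a = [[4, 3, 87], [1, 7]]; b = [[4, 3, 87], [1, 7]]
`a.append([1, 7])` → a = [[4, 3, 87], [1, 7], [1, 7]]
`print(b)` → prints [[4, 3, 87], [1, 7]]

Answer: [[4, 3, 87], [1, 7]]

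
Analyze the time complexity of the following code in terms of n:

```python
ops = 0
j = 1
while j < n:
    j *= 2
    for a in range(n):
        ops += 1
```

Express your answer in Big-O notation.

Each loop level contributes: log n × n. Multiplying the contributions gives O(n log n).

Answer: O(n log n)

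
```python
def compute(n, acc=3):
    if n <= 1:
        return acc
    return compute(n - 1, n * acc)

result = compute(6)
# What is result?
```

Accumulator trace (n, acc): (6, 3) -> (5, 18) -> (4, 90) -> (3, 360) -> (2, 1080) -> (1, 2160) -> return 2160

Answer: 2160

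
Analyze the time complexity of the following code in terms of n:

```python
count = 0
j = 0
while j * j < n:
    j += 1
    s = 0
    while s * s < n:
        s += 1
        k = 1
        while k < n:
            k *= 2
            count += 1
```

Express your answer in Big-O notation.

Each loop level contributes: √n × √n × log n. Multiplying the contributions gives O(n log n).

Answer: O(n log n)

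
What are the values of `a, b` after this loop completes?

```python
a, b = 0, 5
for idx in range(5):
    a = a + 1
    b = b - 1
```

a goes 0→5, b goes 5→0
`a, b` takes the values: (0, 5) → (1, 5) → (1, 4) → (2, 4) → (2, 3) → (3, 3) → (3, 2) → (4, 2) → (4, 1) → (5, 1) → (5, 0)

Answer: 5, 0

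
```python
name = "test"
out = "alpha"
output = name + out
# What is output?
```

Trace:
`name = "test"` → name = 'test'
`out = "alpha"` → out = 'alpha'
`output = name + out` → output = 'testalpha'
So output = 'testalpha'

Answer: 'testalpha'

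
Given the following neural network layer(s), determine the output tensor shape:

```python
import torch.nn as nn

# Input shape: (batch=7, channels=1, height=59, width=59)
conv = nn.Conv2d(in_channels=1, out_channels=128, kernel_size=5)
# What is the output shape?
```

Input: (7, 1, 59, 59) -> Output: (7, 128, 55, 55)

Answer: (7, 128, 55, 55)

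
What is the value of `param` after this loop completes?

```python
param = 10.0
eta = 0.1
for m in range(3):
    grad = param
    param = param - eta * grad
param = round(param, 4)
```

Gradient descent: w = 10.0 * (1 - 0.1)^3
`param` takes the values: 10.0 → 9.0 → 8.1 → 7.29

Answer: 7.29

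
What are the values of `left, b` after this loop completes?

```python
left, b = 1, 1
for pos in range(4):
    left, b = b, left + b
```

Fibonacci: after 4 iterations
`left, b` takes the values: (1, 1) → (1, 2) → (2, 3) → (3, 5) → (5, 8)

Answer: 5, 8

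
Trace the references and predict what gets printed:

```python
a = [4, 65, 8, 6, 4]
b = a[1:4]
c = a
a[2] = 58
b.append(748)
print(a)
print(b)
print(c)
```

Key concept: slice vs alias.
Step by step:
`a = [4, 65, 8, 6, 4]` → a = [4, 65, 8, 6, 4]
`b = a[1:4]` → b = [65, 8, 6]
`c = a` → c = [4, 65, 8, 6, 4] (same object as a)
`a[2] = 58` → a = [4, 65, 58, 6, 4] (same object as c); c = [4, 65, 58, 6, 4] (same object as a)
`b.append(748)` → b = [65, 8, 6, 748]
`print(a)` → prints [4, 65, 58, 6, 4]
`print(b)` → prints [65, 8, 6, 748]
`print(c)` → prints [4, 65, 58, 6, 4]

Answer:
[4, 65, 58, 6, 4]
[65, 8, 6, 748]
[4, 65, 58, 6, 4]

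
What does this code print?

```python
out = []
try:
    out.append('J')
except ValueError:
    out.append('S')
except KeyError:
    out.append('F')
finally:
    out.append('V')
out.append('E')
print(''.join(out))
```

Execution trace: 'J' (try body, no exception) → 'V' (finally) → 'E' (after the try/except). Output: JVE

Answer: JVE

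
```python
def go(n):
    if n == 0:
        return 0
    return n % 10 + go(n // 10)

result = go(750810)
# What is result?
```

Sum of digits of 750810: 0 + 1 + 8 + 0 + 5 + 7 = 21

Answer: 21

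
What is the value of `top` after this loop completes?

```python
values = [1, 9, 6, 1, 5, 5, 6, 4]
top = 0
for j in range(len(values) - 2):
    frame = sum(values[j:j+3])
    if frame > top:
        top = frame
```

Max sum of 3-element window in [1, 9, 6, 1, 5, 5, 6, 4]
`top` takes the values: 0 → 16

Answer: 16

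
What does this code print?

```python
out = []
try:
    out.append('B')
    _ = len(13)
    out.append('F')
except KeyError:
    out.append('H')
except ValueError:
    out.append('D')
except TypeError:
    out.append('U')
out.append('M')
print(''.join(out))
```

Execution trace: 'B' (try body) → 'U' (except TypeError) → 'M' (after the try/except). Output: BUM

Answer: BUM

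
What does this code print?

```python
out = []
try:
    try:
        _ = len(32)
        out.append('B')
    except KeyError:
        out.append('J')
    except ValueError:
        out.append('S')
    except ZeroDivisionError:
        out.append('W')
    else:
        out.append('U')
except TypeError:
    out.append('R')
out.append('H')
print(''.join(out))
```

Execution trace: 'R' (outer except TypeError) → 'H' (after the try/except). Output: RH

Answer: RH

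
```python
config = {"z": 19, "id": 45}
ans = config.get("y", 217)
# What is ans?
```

Trace:
`config = {"z": 19, "id": 45}` → config = {'z': 19, 'id': 45}
`ans = config.get("y", 217)` → ans = 217
So ans = 217

Answer: 217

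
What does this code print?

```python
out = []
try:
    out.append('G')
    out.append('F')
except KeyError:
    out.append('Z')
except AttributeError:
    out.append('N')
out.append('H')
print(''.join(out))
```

Execution trace: 'G' (try body) → 'F' (try body, no exception) → 'H' (after the try/except). Output: GFH

Answer: GFH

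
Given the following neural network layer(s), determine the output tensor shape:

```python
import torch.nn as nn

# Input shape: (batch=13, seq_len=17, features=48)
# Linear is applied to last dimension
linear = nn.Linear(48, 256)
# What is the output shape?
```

Input: (13, 17, 48) -> Output: (13, 17, 256)

Answer: (13, 17, 256)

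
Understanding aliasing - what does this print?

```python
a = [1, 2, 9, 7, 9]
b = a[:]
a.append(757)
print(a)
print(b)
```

Key concept: slice [:] creates copy.
Step by step:
`a = [1, 2, 9, 7, 9]` → a = [1, 2, 9, 7, 9]
`b = a[:]` → b = [1, 2, 9, 7, 9]
`a.append(757)` → a = [1, 2, 9, 7, 9, 757]
`print(a)` → prints [1, 2, 9, 7, 9, 757]
`print(b)` → prints [1, 2, 9, 7, 9]

Answer:
[1, 2, 9, 7, 9, 757]
[1, 2, 9, 7, 9]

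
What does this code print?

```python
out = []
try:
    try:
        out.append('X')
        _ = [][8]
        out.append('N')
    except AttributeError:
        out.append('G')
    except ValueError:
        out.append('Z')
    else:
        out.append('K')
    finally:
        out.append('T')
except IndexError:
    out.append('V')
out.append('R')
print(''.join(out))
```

Execution trace: 'X' (inner try body) → 'T' (inner finally) → 'V' (outer except IndexError) → 'R' (after the try/except). Output: XTVR

Answer: XTVR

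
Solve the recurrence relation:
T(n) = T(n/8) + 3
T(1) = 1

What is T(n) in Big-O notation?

Each step divides n by 8 and adds 3. After log_8(n) steps we reach T(1)=1. So T(n) = 3·log_8(n) + 1 = O(log n).

Answer: O(log n)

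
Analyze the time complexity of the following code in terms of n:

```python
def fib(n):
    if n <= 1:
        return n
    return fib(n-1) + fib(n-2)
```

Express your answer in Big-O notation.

This is Recursive Fibonacci (naive). Time complexity: O(2^n).

Answer: O(2^n)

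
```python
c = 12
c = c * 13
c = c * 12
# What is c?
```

Trace:
`c = 12` → c = 12
`c = c * 13` → c = 156
`c = c * 12` → c = 1872
So c = 1872

Answer: 1872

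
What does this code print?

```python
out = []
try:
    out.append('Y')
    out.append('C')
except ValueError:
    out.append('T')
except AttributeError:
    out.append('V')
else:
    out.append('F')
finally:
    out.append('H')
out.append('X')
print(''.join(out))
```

Execution trace: 'Y' (try body) → 'C' (try body, no exception) → 'F' (else) → 'H' (finally) → 'X' (after the try/except). Output: YCFHX

Answer: YCFHX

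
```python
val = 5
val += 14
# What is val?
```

Trace:
`val = 5` → val = 5
`val += 14` → val = 19
So val = 19

Answer: 19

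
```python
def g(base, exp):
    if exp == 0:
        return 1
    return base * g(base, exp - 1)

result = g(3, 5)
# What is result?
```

g(3, 5) = 3 * 3 * 3 * 3 * 3 = 243

Answer: 243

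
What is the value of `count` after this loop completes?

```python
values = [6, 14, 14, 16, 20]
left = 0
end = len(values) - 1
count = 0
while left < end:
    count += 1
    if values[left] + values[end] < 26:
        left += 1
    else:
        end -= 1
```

Steps to find pair summing to 26
`count` takes the values: 0 → 1 → 2 → 3 → 4

Answer: 4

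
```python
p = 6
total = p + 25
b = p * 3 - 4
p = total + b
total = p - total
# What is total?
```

Trace:
`p = 6` → p = 6
`total = p + 25` → total = 31
`b = p * 3 - 4` → b = 14
`p = total + b` → p = 45
`total = p - total` → total = 14
So total = 14

Answer: 14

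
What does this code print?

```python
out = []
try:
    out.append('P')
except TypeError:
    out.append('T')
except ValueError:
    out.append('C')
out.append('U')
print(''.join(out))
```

Execution trace: 'P' (try body, no exception) → 'U' (after the try/except). Output: PU

Answer: PU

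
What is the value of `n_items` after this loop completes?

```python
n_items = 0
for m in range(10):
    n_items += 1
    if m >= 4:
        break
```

Loop breaks when m reaches 4, n_items is 5
`n_items` takes the values: 0 → 1 → 2 → 3 → 4 → 5

Answer: 5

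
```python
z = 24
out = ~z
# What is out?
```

Trace:
`z = 24` → z = 24
`out = ~z` → out = -25
So out = -25

Answer: -25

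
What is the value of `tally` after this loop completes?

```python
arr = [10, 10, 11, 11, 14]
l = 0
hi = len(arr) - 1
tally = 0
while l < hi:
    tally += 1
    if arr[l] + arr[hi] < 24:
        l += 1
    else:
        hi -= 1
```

Steps to find pair summing to 24
`tally` takes the values: 0 → 1 → 2 → 3 → 4

Answer: 4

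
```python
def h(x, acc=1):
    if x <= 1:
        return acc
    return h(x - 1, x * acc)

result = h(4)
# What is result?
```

Accumulator trace (n, acc): (4, 1) -> (3, 4) -> (2, 12) -> (1, 24) -> return 24

Answer: 24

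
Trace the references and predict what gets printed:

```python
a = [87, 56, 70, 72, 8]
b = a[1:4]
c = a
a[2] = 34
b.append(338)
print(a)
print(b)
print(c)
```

Key concept: slice vs alias.
Step by step:
`a = [87, 56, 70, 72, 8]` → a = [87, 56, 70, 72, 8]
`b = a[1:4]` → b = [56, 70, 72]
`c = a` → c = [87, 56, 70, 72, 8] (same object as a)
`a[2] = 34` → a = [87, 56, 34, 72, 8] (same object as c); c = [87, 56, 34, 72, 8] (same object as a)
`b.append(338)` → b = [56, 70, 72, 338]
`print(a)` → prints [87, 56, 34, 72, 8]
`print(b)` → prints [56, 70, 72, 338]
`print(c)` → prints [87, 56, 34, 72, 8]

Answer:
[87, 56, 34, 72, 8]
[56, 70, 72, 338]
[87, 56, 34, 72, 8]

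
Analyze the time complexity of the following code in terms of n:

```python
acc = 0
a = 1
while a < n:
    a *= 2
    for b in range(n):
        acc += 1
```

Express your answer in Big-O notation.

Each loop level contributes: log n × n. Multiplying the contributions gives O(n log n).

Answer: O(n log n)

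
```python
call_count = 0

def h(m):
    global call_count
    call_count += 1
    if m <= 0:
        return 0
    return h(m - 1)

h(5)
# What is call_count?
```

Linear recursion stepping by 1: 6 calls from m=5 down to ≤0.

Answer: 6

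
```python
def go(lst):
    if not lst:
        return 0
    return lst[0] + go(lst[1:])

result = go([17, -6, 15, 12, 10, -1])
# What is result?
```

17 + (-6) + 15 + 12 + 10 + (-1) + 0 = 47

Answer: 47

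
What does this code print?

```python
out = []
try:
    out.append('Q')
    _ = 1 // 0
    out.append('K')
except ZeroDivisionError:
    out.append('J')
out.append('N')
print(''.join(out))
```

Execution trace: 'Q' (try body) → 'J' (except ZeroDivisionError) → 'N' (after the try/except). Output: QJN

Answer: QJN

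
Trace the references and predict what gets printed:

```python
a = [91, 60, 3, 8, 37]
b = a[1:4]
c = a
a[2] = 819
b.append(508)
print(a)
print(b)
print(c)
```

Key concept: slice vs alias.
Step by step:
`a = [91, 60, 3, 8, 37]` → a = [91, 60, 3, 8, 37]
`b = a[1:4]` → b = [60, 3, 8]
`c = a` → c = [91, 60, 3, 8, 37] (same object as a)
`a[2] = 819` → a = [91, 60, 819, 8, 37] (same object as c); c = [91, 60, 819, 8, 37] (same object as a)
`b.append(508)` → b = [60, 3, 8, 508]
`print(a)` → prints [91, 60, 819, 8, 37]
`print(b)` → prints [60, 3, 8, 508]
`print(c)` → prints [91, 60, 819, 8, 37]

Answer:
[91, 60, 819, 8, 37]
[60, 3, 8, 508]
[91, 60, 819, 8, 37]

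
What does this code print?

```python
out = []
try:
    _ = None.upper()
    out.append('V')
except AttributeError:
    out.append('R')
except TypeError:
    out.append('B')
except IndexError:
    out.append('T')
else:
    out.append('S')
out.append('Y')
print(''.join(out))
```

Execution trace: 'R' (except AttributeError) → 'Y' (after the try/except). Output: RY

Answer: RY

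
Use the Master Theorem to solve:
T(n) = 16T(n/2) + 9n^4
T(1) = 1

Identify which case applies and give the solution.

a=16, b=2, f(n)=9n^4. log_2(16) = 4. Since c=4 = 4, Case 2 applies: T(n) = Θ(n^log_b(a) · log n) = O(n^4 log n).

Answer: O(n^4 log n) - Case 2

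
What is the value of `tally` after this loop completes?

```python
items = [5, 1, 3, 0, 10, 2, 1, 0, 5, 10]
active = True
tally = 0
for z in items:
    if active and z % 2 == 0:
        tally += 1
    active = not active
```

Count even values at even positions
`tally` takes the values: 0 → 1

Answer: 1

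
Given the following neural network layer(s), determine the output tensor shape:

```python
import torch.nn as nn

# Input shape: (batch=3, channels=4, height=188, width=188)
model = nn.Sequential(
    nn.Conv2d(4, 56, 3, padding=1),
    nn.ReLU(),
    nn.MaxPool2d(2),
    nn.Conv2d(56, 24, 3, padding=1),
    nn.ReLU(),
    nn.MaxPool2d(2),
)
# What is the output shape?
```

Input: (3, 4, 188, 188) -> after first Conv2d: (3, 56, 188, 188) -> after first MaxPool2d: (3, 56, 94, 94) -> after second Conv2d: (3, 24, 94, 94) -> Output: (3, 24, 47, 47)

Answer: (3, 24, 47, 47)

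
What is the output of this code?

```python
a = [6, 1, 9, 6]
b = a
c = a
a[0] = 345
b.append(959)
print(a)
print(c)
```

Key concept: multiple aliases.
Step by step:
`a = [6, 1, 9, 6]` → a = [6, 1, 9, 6]
`b = a` → b = [6, 1, 9, 6] (same object as a)
`c = a` → c = [6, 1, 9, 6] (same object as a, b)
`a[0] = 345` → a = [345, 1, 9, 6] (same object as b, c); b = [345, 1, 9, 6] (same object as a, c); c = [345, 1, 9, 6] (same object as a, b)
`b.append(959)` → a = [345, 1, 9, 6, 959] (same object as b, c); b = [345, 1, 9, 6, 959] (same object as a, c); c = [345, 1, 9, 6, 959] (same object as a, b)
`print(a)` → prints [345, 1, 9, 6, 959]
`print(c)` → prints [345, 1, 9, 6, 959]

Answer:
[345, 1, 9, 6, 959]
[345, 1, 9, 6, 959]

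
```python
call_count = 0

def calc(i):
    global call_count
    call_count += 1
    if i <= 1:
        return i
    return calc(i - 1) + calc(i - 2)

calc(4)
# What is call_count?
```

Calls(i) = 1 + Calls(i-1) + Calls(i-2); Calls(0)=Calls(1)=1. For i=4 this gives 9.

Answer: 9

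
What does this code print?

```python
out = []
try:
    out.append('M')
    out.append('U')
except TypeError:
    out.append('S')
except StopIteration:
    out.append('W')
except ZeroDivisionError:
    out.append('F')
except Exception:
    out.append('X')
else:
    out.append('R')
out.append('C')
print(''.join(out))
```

Execution trace: 'M' (try body) → 'U' (try body, no exception) → 'R' (else) → 'C' (after the try/except). Output: MURC

Answer: MURC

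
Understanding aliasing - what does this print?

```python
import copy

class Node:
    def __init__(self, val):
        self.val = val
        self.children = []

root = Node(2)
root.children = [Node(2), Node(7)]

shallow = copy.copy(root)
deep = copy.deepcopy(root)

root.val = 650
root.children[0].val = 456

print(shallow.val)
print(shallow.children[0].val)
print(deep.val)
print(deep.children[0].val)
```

Key concept: deep copy with custom objects.
Step by step:
`root = Node(2)` → root = Node(val=2, children=[])
`root.children = [Node(2), Node(7)]` → root = Node(val=2, children=[Node(val=2, children=[]), Node(val=7, children=[])])
`shallow = copy.copy(root)` → shallow = Node(val=2, children=[Node(val=2, children=[]), Node(val=7, children=[])])
`deep = copy.deepcopy(root)` → deep = Node(val=2, children=[Node(val=2, children=[]), Node(val=7, children=[])])
`root.val = 650` → root = Node(val=650, children=[Node(val=2, children=[]), Node(val=7, children=[])])
`root.children[0].val = 456` → root = Node(val=650, children=[Node(val=456, children=[]), Node(val=7, children=[])]); shallow = Node(val=2, children=[Node(val=456, children=[]), Node(val=7, children=[])])
`print(shallow.val)` → prints 2
`print(shallow.children[0].val)` → prints 456
`print(deep.val)` → prints 2
`print(deep.children[0].val)` → prints 2

Answer:
2
456
2
2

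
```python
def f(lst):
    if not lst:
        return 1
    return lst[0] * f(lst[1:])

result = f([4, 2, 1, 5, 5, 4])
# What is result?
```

Product over [4, 2, 1, 5, 5, 4] = 4 * 2 * 1 * 5 * 5 * 4 = 800

Answer: 800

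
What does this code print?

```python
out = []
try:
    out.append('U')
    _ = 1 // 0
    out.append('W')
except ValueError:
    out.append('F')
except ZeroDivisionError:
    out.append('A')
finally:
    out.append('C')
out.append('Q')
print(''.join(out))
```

Execution trace: 'U' (try body) → 'A' (except ZeroDivisionError) → 'C' (finally) → 'Q' (after the try/except). Output: UACQ

Answer: UACQ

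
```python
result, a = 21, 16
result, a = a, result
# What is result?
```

Trace:
`result, a = 21, 16` → result = 21; a = 16
`result, a = a, result` → result = 16; a = 21
So result = 16

Answer: 16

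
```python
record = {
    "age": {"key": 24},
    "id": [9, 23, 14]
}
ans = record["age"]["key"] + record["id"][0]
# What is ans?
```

Trace:
`record = { ...` → record = {'age': {'key': 24}, 'id': [9, 23, 14]}
`ans = record["age"]["key"] + record["id"][0]` → ans = 33
So ans = 33

Answer: 33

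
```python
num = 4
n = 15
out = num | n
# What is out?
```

Trace:
`num = 4` → num = 4
`n = 15` → n = 15
`out = num | n` → out = 15
So out = 15

Answer: 15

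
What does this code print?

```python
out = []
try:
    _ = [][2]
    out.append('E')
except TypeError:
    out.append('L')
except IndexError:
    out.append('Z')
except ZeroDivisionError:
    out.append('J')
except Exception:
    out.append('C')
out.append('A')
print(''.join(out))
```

Execution trace: 'Z' (except IndexError) → 'A' (after the try/except). Output: ZA

Answer: ZA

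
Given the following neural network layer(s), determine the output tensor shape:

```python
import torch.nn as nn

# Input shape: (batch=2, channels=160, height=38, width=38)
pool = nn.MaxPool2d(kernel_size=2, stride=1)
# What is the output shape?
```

Input: (2, 160, 38, 38) -> Output: (2, 160, 37, 37)

Answer: (2, 160, 37, 37)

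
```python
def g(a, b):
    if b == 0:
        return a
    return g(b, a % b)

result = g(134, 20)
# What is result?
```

g(134, 20) -> g(20, 14) -> g(14, 6) -> g(6, 2) -> g(2, 0) -> 2

Answer: 2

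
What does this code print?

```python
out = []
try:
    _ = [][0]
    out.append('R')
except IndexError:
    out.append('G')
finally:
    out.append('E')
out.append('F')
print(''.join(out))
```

Execution trace: 'G' (except IndexError) → 'E' (finally) → 'F' (after the try/except). Output: GEF

Answer: GEF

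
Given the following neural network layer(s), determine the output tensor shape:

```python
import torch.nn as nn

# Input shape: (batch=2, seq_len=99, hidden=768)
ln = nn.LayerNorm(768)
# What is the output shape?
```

Input: (2, 99, 768) -> Output: (2, 99, 768)

Answer: (2, 99, 768)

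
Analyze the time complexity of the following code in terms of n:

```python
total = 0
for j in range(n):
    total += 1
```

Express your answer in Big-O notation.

Each loop level contributes: n. Multiplying the contributions gives O(n).

Answer: O(n)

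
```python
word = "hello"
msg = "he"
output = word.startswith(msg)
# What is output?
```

Trace:
`word = "hello"` → word = 'hello'
`msg = "he"` → msg = 'he'
`output = word.startswith(msg)` → output = True
So output = True

Answer: True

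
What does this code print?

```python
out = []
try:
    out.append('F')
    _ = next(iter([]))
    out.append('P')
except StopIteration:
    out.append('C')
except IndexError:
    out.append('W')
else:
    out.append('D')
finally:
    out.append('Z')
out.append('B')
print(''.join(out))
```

Execution trace: 'F' (try body) → 'C' (except StopIteration) → 'Z' (finally) → 'B' (after the try/except). Output: FCZB

Answer: FCZB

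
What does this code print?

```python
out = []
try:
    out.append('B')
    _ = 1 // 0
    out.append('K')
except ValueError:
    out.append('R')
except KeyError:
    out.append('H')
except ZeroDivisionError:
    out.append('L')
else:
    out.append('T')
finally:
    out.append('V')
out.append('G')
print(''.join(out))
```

Execution trace: 'B' (try body) → 'L' (except ZeroDivisionError) → 'V' (finally) → 'G' (after the try/except). Output: BLVG

Answer: BLVG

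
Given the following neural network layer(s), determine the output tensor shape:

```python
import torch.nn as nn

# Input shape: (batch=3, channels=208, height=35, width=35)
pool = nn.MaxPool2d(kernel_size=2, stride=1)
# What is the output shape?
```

Input: (3, 208, 35, 35) -> Output: (3, 208, 34, 34)

Answer: (3, 208, 34, 34)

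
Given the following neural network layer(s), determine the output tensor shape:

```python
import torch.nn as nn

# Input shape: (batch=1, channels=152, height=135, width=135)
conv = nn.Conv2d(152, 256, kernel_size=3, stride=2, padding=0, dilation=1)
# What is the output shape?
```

Input: (1, 152, 135, 135) -> Output: (1, 256, 67, 67)

Answer: (1, 256, 67, 67)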